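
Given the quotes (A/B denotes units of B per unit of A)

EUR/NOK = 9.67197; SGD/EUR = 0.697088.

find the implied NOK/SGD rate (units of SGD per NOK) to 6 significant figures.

1 NOK ÷ 9.67197 = 0.103392 EUR
0.103392 EUR ÷ 0.697088 = 0.148319 SGD

NOK/SGD = 0.148319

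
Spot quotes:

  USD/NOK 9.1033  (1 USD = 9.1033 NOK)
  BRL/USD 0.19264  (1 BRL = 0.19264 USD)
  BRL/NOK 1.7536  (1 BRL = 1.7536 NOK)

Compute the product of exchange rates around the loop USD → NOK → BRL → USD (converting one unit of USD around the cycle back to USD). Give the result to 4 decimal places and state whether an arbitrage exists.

1.0000 (no arbitrage)

Around USD → NOK → BRL → USD: 1 × 9.1033 ÷ 1.7536 × 0.19264 = 1.000034
Product ≈ 1 (deviation 0.003%, within rounding noise).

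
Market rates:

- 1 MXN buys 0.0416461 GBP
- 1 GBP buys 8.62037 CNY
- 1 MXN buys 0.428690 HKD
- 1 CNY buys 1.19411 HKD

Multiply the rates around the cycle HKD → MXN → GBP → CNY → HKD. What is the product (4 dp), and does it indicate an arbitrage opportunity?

1.0000 (no arbitrage)

Around HKD → MXN → GBP → CNY → HKD: 1 ÷ 0.428690 × 0.0416461 × 8.62037 × 1.19411 = 1.000003
Product ≈ 1 (deviation 0.000%, within rounding noise).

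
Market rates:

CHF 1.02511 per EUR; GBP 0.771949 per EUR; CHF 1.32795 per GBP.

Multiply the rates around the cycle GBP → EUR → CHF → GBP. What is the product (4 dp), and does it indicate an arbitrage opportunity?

Around GBP → EUR → CHF → GBP: 1 ÷ 0.771949 × 1.02511 ÷ 1.32795 = 1.000000
Product ≈ 1 (deviation 0.000%, within rounding noise).

1.0000 (no arbitrage)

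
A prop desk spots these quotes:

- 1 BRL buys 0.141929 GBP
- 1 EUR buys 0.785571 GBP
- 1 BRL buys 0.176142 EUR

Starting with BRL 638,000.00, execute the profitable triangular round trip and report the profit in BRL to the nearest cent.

Profitable loop is BRL → GBP → EUR → BRL:
BRL 638,000.00 × 0.141929 = GBP 90,550.70
GBP 90,550.70 ÷ 0.785571 = EUR 115,267.37
EUR 115,267.37 ÷ 0.176142 = BRL 654,400.25
Profit = BRL 654,400.25 − BRL 638,000.00

Profit: BRL 16,400.25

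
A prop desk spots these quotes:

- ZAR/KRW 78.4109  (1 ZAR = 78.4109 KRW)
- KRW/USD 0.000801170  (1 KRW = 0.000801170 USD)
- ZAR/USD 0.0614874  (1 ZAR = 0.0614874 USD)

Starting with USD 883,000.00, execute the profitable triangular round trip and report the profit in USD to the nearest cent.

Profit: USD 19,143.64

Profitable loop is USD → ZAR → KRW → USD:
USD 883,000.00 ÷ 0.0614874 = ZAR 14,360,665.76
ZAR 14,360,665.76 × 78.4109 = KRW 1,126,032,727
KRW 1,126,032,727 × 0.000801170 = USD 902,143.64
Profit = USD 902,143.64 − USD 883,000.00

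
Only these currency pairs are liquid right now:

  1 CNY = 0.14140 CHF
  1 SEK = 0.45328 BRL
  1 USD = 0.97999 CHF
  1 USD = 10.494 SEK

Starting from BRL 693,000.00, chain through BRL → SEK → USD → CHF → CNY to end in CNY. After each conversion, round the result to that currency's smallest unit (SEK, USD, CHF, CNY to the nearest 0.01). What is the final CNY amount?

CNY 1,009,712.80

BRL 693,000.00 ÷ 0.45328 = SEK 1,528,856.34
SEK 1,528,856.34 ÷ 10.494 = USD 145,688.62
USD 145,688.62 × 0.97999 = CHF 142,773.39
CHF 142,773.39 ÷ 0.14140 = CNY 1,009,712.80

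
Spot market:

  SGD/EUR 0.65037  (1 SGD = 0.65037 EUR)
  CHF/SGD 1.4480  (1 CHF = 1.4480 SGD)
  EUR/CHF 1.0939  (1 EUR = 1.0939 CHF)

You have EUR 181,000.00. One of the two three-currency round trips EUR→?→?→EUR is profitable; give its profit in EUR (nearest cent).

Profit: EUR 5,459.82

Profitable loop is EUR → CHF → SGD → EUR:
EUR 181,000.00 × 1.0939 = CHF 197,995.90
CHF 197,995.90 × 1.4480 = SGD 286,698.06
SGD 286,698.06 × 0.65037 = EUR 186,459.82
Profit = EUR 186,459.82 − EUR 181,000.00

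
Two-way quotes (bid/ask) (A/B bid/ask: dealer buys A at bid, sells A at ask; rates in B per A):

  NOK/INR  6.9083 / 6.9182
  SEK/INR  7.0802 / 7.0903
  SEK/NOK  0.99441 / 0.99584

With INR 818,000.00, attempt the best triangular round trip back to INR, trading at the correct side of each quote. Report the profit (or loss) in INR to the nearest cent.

Net profit: INR 22,651.80

Best loop INR → NOK → SEK → INR:
INR 818,000.00 ÷ 6.9182 (buy NOK at ask) = NOK 118,238.85
NOK 118,238.85 ÷ 0.99584 (buy SEK at ask) = SEK 118,732.78
SEK 118,732.78 × 7.0802 (sell SEK at bid) = INR 840,651.80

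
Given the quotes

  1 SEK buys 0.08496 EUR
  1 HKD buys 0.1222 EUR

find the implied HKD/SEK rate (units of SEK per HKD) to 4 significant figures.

HKD/SEK = 1.438

1 HKD × 0.1222 = 0.1222 EUR
0.1222 EUR ÷ 0.08496 = 1.43832 SEK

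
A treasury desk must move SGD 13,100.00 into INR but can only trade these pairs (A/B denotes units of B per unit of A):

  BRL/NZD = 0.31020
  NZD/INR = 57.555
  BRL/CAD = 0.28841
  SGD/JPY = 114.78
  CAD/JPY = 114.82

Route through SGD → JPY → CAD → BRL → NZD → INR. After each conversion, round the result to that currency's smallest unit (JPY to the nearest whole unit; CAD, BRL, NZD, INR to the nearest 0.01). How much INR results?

SGD 13,100.00 × 114.78 = JPY 1,503,618
JPY 1,503,618 ÷ 114.82 = CAD 13,095.44
CAD 13,095.44 ÷ 0.28841 = BRL 45,405.64
BRL 45,405.64 × 0.31020 = NZD 14,084.83
NZD 14,084.83 × 57.555 = INR 810,652.39

INR 810,652.39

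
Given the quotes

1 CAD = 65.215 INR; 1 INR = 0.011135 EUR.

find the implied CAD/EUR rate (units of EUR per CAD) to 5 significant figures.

CAD/EUR = 0.72617

1 CAD × 65.215 = 65.215 INR
65.215 INR × 0.011135 = 0.726169 EUR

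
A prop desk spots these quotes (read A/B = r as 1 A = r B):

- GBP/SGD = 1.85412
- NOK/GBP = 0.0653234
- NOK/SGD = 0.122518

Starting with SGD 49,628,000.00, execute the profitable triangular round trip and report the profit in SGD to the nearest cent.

Profit: SGD 573,888.24

Profitable loop is SGD → GBP → NOK → SGD:
SGD 49,628,000.00 ÷ 1.85412 = GBP 26,766,336.59
GBP 26,766,336.59 ÷ 0.0653234 = NOK 409,751,124.27
NOK 409,751,124.27 × 0.122518 = SGD 50,201,888.24
Profit = SGD 50,201,888.24 − SGD 49,628,000.00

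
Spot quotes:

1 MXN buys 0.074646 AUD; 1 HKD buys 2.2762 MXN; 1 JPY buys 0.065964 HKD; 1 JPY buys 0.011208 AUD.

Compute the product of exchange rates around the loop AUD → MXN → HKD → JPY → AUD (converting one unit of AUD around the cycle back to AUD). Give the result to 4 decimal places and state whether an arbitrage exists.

Around AUD → MXN → HKD → JPY → AUD: 1 ÷ 0.074646 ÷ 2.2762 ÷ 0.065964 × 0.011208 = 1.000010
Product ≈ 1 (deviation 0.001%, within rounding noise).

1.0000 (no arbitrage)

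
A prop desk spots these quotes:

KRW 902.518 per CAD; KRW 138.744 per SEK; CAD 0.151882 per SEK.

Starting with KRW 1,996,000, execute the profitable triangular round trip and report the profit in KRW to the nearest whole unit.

Profit: KRW 24,285

Profitable loop is KRW → CAD → SEK → KRW:
KRW 1,996,000 ÷ 902.518 = CAD 2,211.59
CAD 2,211.59 ÷ 0.151882 = SEK 14,561.24
SEK 14,561.24 × 138.744 = KRW 2,020,285
Profit = KRW 2,020,285 − KRW 1,996,000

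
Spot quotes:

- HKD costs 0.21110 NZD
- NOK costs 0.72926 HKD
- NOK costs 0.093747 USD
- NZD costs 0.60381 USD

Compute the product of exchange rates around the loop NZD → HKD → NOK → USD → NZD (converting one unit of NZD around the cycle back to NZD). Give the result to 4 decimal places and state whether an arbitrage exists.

Around NZD → HKD → NOK → USD → NZD: 1 ÷ 0.21110 ÷ 0.72926 × 0.093747 ÷ 0.60381 = 1.008524
Product > 1; profitable direction is NZD → HKD → NOK → USD → NZD.

1.0085 (arbitrage exists)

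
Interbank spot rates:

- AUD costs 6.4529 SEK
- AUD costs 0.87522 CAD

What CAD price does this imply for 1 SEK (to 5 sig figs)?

SEK/CAD = 0.13563

1 SEK ÷ 6.4529 = 0.154969 AUD
0.154969 AUD × 0.87522 = 0.135632 CAD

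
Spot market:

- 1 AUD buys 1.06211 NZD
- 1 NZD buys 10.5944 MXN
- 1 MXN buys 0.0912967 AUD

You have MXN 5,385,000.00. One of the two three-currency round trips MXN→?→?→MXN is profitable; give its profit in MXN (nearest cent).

Profitable loop is MXN → AUD → NZD → MXN:
MXN 5,385,000.00 × 0.0912967 = AUD 491,632.73
AUD 491,632.73 × 1.06211 = NZD 522,168.04
NZD 522,168.04 × 10.5944 = MXN 5,532,057.07
Profit = MXN 5,532,057.07 − MXN 5,385,000.00

Profit: MXN 147,057.07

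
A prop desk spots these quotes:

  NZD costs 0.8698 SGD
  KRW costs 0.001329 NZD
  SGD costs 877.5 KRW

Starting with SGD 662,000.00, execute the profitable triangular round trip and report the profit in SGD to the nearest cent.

Profitable loop is SGD → KRW → NZD → SGD:
SGD 662,000.00 × 877.5 = KRW 580,905,000
KRW 580,905,000 × 0.001329 = NZD 772,022.75
NZD 772,022.75 × 0.8698 = SGD 671,505.38
Profit = SGD 671,505.38 − SGD 662,000.00

Profit: SGD 9,505.38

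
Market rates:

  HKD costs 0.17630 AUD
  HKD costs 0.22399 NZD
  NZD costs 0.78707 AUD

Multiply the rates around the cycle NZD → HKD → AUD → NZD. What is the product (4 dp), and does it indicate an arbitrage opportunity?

Around NZD → HKD → AUD → NZD: 1 ÷ 0.22399 × 0.17630 ÷ 0.78707 = 1.000024
Product ≈ 1 (deviation 0.002%, within rounding noise).

1.0000 (no arbitrage)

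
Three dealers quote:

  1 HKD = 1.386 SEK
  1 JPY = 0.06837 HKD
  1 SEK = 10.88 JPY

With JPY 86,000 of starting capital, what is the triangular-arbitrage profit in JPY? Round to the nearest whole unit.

Profit: JPY 2,666

Profitable loop is JPY → HKD → SEK → JPY:
JPY 86,000 × 0.06837 = HKD 5,879.82
HKD 5,879.82 × 1.386 = SEK 8,149.43
SEK 8,149.43 × 10.88 = JPY 88,666
Profit = JPY 88,666 − JPY 86,000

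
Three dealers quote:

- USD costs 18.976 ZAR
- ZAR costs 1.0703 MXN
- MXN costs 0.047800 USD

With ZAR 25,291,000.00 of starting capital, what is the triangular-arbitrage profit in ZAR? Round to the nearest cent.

Profit: ZAR 760,210.49

Profitable loop is ZAR → USD → MXN → ZAR:
ZAR 25,291,000.00 ÷ 18.976 = USD 1,332,788.79
USD 1,332,788.79 ÷ 0.047800 = MXN 27,882,610.58
MXN 27,882,610.58 ÷ 1.0703 = ZAR 26,051,210.49
Profit = ZAR 26,051,210.49 − ZAR 25,291,000.00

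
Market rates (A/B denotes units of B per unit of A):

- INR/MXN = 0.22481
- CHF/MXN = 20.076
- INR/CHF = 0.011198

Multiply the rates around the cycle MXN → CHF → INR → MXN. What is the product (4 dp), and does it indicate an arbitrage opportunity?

Around MXN → CHF → INR → MXN: 1 ÷ 20.076 ÷ 0.011198 × 0.22481 = 0.999995
Product ≈ 1 (deviation 0.000%, within rounding noise).

1.0000 (no arbitrage)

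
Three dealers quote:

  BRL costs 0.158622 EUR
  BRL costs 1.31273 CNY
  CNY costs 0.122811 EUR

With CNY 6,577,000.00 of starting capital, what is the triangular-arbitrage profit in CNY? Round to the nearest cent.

Profitable loop is CNY → EUR → BRL → CNY:
CNY 6,577,000.00 × 0.122811 = EUR 807,727.95
EUR 807,727.95 ÷ 0.158622 = BRL 5,092,155.86
BRL 5,092,155.86 × 1.31273 = CNY 6,684,625.76
Profit = CNY 6,684,625.76 − CNY 6,577,000.00

Profit: CNY 107,625.76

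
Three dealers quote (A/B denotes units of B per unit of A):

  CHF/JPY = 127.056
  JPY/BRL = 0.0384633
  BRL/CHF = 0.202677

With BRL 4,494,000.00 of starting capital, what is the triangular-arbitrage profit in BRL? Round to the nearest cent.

Profit: BRL 43,189.10

Profitable loop is BRL → JPY → CHF → BRL:
BRL 4,494,000.00 ÷ 0.0384633 = JPY 116,838,649
JPY 116,838,649 ÷ 127.056 = CHF 919,583.87
CHF 919,583.87 ÷ 0.202677 = BRL 4,537,189.10
Profit = BRL 4,537,189.10 − BRL 4,494,000.00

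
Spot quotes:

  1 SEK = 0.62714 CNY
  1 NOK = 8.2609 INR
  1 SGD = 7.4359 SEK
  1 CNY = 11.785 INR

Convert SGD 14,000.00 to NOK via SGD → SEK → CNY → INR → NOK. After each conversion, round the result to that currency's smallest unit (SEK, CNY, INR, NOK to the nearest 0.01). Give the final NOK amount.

SGD 14,000.00 × 7.4359 = SEK 104,102.60
SEK 104,102.60 × 0.62714 = CNY 65,286.90
CNY 65,286.90 × 11.785 = INR 769,406.12
INR 769,406.12 ÷ 8.2609 = NOK 93,138.29

NOK 93,138.29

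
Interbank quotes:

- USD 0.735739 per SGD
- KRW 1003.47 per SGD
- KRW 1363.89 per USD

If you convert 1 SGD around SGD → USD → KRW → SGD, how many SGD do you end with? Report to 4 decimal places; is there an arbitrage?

1.0000 (no arbitrage)

Around SGD → USD → KRW → SGD: 1 × 0.735739 × 1363.89 ÷ 1003.47 = 0.999997
Product ≈ 1 (deviation 0.000%, within rounding noise).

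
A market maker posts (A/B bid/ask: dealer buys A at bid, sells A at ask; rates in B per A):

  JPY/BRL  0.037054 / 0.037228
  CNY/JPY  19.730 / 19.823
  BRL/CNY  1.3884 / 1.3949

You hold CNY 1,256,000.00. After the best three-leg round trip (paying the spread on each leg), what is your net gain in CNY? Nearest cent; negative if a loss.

Net profit: CNY 18,871.54

Best loop CNY → JPY → BRL → CNY:
CNY 1,256,000.00 × 19.730 (sell CNY at bid) = JPY 24,780,880
JPY 24,780,880 × 0.037054 (sell JPY at bid) = BRL 918,230.73
BRL 918,230.73 × 1.3884 (sell BRL at bid) = CNY 1,274,871.54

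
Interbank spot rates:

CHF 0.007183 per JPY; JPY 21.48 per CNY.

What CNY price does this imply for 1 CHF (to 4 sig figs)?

CHF/CNY = 6.481

1 CHF ÷ 0.007183 = 139.218 JPY
139.218 JPY ÷ 21.48 = 6.48127 CNY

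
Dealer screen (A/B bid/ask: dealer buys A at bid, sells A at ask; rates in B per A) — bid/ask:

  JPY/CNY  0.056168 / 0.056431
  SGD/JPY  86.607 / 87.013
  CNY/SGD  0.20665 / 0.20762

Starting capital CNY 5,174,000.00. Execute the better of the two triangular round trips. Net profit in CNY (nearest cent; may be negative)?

Net profit: CNY 27,202.82

Best loop CNY → SGD → JPY → CNY:
CNY 5,174,000.00 × 0.20665 (sell CNY at bid) = SGD 1,069,207.10
SGD 1,069,207.10 × 86.607 (sell SGD at bid) = JPY 92,600,819
JPY 92,600,819 × 0.056168 (sell JPY at bid) = CNY 5,201,202.82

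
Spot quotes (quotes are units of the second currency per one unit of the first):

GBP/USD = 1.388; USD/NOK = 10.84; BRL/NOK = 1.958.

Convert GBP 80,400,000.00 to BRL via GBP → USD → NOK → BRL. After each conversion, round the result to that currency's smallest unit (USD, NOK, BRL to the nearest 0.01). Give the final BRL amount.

BRL 617,820,208.38

GBP 80,400,000.00 × 1.388 = USD 111,595,200.00
USD 111,595,200.00 × 10.84 = NOK 1,209,691,968.00
NOK 1,209,691,968.00 ÷ 1.958 = BRL 617,820,208.38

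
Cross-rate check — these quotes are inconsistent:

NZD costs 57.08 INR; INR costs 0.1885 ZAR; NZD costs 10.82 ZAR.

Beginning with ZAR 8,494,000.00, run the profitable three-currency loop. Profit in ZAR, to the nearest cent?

Profitable loop is ZAR → INR → NZD → ZAR:
ZAR 8,494,000.00 ÷ 0.1885 = INR 45,061,007.96
INR 45,061,007.96 ÷ 57.08 = NZD 789,436.02
NZD 789,436.02 × 10.82 = ZAR 8,541,697.72
Profit = ZAR 8,541,697.72 − ZAR 8,494,000.00

Profit: ZAR 47,697.72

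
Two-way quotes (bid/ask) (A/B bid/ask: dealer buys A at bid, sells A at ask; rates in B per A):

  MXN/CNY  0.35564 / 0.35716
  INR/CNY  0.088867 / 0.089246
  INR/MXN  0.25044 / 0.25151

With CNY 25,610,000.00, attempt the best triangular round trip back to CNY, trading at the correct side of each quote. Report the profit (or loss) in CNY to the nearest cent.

Net result: CNY -51,514.54 (no profitable arbitrage after spreads)

Best loop CNY → INR → MXN → CNY:
CNY 25,610,000.00 ÷ 0.089246 (buy INR at ask) = INR 286,959,639.65
INR 286,959,639.65 × 0.25044 (sell INR at bid) = MXN 71,866,172.15
MXN 71,866,172.15 × 0.35564 (sell MXN at bid) = CNY 25,558,485.46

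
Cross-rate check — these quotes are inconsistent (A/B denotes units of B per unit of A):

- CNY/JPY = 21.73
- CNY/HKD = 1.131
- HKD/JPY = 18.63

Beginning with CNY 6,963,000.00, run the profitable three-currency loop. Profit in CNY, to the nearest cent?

Profit: CNY 217,929.48

Profitable loop is CNY → JPY → HKD → CNY:
CNY 6,963,000.00 × 21.73 = JPY 151,305,990
JPY 151,305,990 ÷ 18.63 = HKD 8,121,631.24
HKD 8,121,631.24 ÷ 1.131 = CNY 7,180,929.48
Profit = CNY 7,180,929.48 − CNY 6,963,000.00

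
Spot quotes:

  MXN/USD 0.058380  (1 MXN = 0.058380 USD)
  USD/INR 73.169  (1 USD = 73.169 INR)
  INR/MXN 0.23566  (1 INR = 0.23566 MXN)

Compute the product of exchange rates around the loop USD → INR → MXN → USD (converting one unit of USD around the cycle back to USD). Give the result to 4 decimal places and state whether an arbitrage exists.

1.0066 (arbitrage exists)

Around USD → INR → MXN → USD: 1 × 73.169 × 0.23566 × 0.058380 = 1.006647
Product > 1; profitable direction is USD → INR → MXN → USD.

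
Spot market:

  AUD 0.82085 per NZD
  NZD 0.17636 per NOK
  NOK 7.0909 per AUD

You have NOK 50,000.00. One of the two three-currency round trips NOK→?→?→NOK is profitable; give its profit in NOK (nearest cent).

Profitable loop is NOK → NZD → AUD → NOK:
NOK 50,000.00 × 0.17636 = NZD 8,818.00
NZD 8,818.00 × 0.82085 = AUD 7,238.26
AUD 7,238.26 × 7.0909 = NOK 51,325.74
Profit = NOK 51,325.74 − NOK 50,000.00

Profit: NOK 1,325.74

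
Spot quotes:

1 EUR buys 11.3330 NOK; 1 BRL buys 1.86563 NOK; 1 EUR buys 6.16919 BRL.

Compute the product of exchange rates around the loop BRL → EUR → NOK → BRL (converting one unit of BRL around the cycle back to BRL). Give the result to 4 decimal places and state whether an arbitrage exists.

0.9847 (arbitrage exists)

Around BRL → EUR → NOK → BRL: 1 ÷ 6.16919 × 11.3330 ÷ 1.86563 = 0.984671
Product < 1; profitable direction is BRL → NOK → EUR → BRL.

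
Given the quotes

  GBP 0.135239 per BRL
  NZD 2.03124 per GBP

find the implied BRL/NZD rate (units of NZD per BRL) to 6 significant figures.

BRL/NZD = 0.274703

1 BRL × 0.135239 = 0.135239 GBP
0.135239 GBP × 2.03124 = 0.274703 NZD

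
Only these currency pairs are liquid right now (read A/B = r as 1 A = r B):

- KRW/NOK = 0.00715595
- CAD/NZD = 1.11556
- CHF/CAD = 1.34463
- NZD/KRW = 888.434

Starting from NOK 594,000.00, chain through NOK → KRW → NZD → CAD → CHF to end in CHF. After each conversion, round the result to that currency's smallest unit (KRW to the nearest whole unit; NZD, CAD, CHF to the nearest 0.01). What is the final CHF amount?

CHF 62,287.12

NOK 594,000.00 ÷ 0.00715595 = KRW 83,007,847
KRW 83,007,847 ÷ 888.434 = NZD 93,431.64
NZD 93,431.64 ÷ 1.11556 = CAD 83,753.13
CAD 83,753.13 ÷ 1.34463 = CHF 62,287.12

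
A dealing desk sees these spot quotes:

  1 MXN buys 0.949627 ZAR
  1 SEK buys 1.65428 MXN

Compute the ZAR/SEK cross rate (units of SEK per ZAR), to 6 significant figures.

1 ZAR ÷ 0.949627 = 1.05305 MXN
1.05305 MXN ÷ 1.65428 = 0.636558 SEK

ZAR/SEK = 0.636558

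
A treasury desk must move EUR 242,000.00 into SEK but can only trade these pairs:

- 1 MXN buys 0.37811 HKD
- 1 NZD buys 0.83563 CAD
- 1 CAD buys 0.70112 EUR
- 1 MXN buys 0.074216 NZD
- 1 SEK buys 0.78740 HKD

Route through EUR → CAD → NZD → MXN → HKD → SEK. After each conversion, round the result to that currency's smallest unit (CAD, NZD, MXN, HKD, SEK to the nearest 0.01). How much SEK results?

SEK 2,672,601.44

EUR 242,000.00 ÷ 0.70112 = CAD 345,162.03
CAD 345,162.03 ÷ 0.83563 = NZD 413,056.05
NZD 413,056.05 ÷ 0.074216 = MXN 5,565,593.00
MXN 5,565,593.00 × 0.37811 = HKD 2,104,406.37
HKD 2,104,406.37 ÷ 0.78740 = SEK 2,672,601.44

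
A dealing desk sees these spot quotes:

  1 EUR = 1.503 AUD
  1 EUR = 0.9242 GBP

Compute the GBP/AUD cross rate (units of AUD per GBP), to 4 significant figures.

GBP/AUD = 1.626

1 GBP ÷ 0.9242 = 1.08202 EUR
1.08202 EUR × 1.503 = 1.62627 AUD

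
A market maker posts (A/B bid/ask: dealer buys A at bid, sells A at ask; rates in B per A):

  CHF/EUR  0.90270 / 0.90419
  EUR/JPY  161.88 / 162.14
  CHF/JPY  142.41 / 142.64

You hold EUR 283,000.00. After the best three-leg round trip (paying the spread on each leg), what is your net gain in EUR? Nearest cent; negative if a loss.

Best loop EUR → JPY → CHF → EUR:
EUR 283,000.00 × 161.88 (sell EUR at bid) = JPY 45,812,040
JPY 45,812,040 ÷ 142.64 (buy CHF at ask) = CHF 321,172.46
CHF 321,172.46 × 0.90270 (sell CHF at bid) = EUR 289,922.38

Net profit: EUR 6,922.38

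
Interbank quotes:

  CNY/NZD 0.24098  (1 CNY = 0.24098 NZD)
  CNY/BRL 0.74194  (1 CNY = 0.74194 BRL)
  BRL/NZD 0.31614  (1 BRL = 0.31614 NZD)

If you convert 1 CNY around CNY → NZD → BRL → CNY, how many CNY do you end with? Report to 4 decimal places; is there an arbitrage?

Around CNY → NZD → BRL → CNY: 1 × 0.24098 ÷ 0.31614 ÷ 0.74194 = 1.027384
Product > 1; profitable direction is CNY → NZD → BRL → CNY.

1.0274 (arbitrage exists)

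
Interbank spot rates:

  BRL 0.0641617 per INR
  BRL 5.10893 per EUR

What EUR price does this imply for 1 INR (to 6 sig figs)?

1 INR × 0.0641617 = 0.0641617 BRL
0.0641617 BRL ÷ 5.10893 = 0.0125587 EUR

INR/EUR = 0.0125587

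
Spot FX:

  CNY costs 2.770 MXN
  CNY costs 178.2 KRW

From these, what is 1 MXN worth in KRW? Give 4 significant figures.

MXN/KRW = 64.33

1 MXN ÷ 2.770 = 0.361011 CNY
0.361011 CNY × 178.2 = 64.3321 KRW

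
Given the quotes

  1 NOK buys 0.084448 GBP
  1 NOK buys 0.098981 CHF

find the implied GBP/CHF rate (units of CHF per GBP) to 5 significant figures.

GBP/CHF = 1.1721

1 GBP ÷ 0.084448 = 11.8416 NOK
11.8416 NOK × 0.098981 = 1.17209 CHF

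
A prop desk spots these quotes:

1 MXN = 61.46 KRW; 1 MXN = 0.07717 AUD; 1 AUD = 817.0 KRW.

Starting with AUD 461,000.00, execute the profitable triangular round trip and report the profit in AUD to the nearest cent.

Profit: AUD 11,910.47

Profitable loop is AUD → KRW → MXN → AUD:
AUD 461,000.00 × 817.0 = KRW 376,637,000
KRW 376,637,000 ÷ 61.46 = MXN 6,128,164.66
MXN 6,128,164.66 × 0.07717 = AUD 472,910.47
Profit = AUD 472,910.47 − AUD 461,000.00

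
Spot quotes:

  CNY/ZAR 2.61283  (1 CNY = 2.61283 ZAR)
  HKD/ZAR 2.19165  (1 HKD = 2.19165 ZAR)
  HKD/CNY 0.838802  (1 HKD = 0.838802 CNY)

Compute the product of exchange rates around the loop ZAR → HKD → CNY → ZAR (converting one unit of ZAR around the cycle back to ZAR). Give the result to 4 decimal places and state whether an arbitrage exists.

Around ZAR → HKD → CNY → ZAR: 1 ÷ 2.19165 × 0.838802 × 2.61283 = 0.999999
Product ≈ 1 (deviation 0.000%, within rounding noise).

1.0000 (no arbitrage)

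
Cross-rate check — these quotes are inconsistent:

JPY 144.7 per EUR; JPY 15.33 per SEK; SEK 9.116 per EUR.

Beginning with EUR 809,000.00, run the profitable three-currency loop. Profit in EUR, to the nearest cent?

Profit: EUR 28,665.41

Profitable loop is EUR → JPY → SEK → EUR:
EUR 809,000.00 × 144.7 = JPY 117,062,300
JPY 117,062,300 ÷ 15.33 = SEK 7,636,157.86
SEK 7,636,157.86 ÷ 9.116 = EUR 837,665.41
Profit = EUR 837,665.41 − EUR 809,000.00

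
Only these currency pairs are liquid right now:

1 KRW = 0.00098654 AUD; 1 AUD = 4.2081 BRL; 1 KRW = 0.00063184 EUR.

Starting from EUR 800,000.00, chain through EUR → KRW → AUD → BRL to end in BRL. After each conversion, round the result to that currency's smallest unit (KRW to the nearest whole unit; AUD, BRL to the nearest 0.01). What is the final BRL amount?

EUR 800,000.00 ÷ 0.00063184 = KRW 1,266,143,327
KRW 1,266,143,327 × 0.00098654 = AUD 1,249,101.04
AUD 1,249,101.04 × 4.2081 = BRL 5,256,342.09

BRL 5,256,342.09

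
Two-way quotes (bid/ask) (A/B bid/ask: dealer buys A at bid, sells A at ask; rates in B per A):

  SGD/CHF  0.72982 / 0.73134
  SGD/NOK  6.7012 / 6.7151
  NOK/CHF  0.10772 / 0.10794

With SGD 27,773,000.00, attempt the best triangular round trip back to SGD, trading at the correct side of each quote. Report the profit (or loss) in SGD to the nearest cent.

Net profit: SGD 191,280.94

Best loop SGD → CHF → NOK → SGD:
SGD 27,773,000.00 × 0.72982 (sell SGD at bid) = CHF 20,269,290.86
CHF 20,269,290.86 ÷ 0.10794 (buy NOK at ask) = NOK 187,782,942.93
NOK 187,782,942.93 ÷ 6.7151 (buy SGD at ask) = SGD 27,964,280.94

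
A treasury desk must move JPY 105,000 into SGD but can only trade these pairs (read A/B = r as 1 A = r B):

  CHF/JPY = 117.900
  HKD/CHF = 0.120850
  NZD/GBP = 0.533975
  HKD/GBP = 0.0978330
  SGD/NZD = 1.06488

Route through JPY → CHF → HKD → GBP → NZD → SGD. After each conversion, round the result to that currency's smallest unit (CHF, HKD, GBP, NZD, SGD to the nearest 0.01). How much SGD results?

SGD 1,267.93

JPY 105,000 ÷ 117.900 = CHF 890.59
CHF 890.59 ÷ 0.120850 = HKD 7,369.38
HKD 7,369.38 × 0.0978330 = GBP 720.97
GBP 720.97 ÷ 0.533975 = NZD 1,350.19
NZD 1,350.19 ÷ 1.06488 = SGD 1,267.93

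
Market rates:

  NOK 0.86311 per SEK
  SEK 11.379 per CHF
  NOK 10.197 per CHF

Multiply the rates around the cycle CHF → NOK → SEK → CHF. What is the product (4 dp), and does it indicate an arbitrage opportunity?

Around CHF → NOK → SEK → CHF: 1 × 10.197 ÷ 0.86311 ÷ 11.379 = 1.038251
Product > 1; profitable direction is CHF → NOK → SEK → CHF.

1.0383 (arbitrage exists)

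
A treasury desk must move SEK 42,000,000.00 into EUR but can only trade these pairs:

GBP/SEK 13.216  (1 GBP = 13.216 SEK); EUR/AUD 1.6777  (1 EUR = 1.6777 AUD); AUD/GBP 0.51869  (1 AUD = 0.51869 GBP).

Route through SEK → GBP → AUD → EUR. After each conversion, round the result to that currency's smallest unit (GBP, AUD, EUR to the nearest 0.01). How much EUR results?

SEK 42,000,000.00 ÷ 13.216 = GBP 3,177,966.10
GBP 3,177,966.10 ÷ 0.51869 = AUD 6,126,908.37
AUD 6,126,908.37 ÷ 1.6777 = EUR 3,651,968.99

EUR 3,651,968.99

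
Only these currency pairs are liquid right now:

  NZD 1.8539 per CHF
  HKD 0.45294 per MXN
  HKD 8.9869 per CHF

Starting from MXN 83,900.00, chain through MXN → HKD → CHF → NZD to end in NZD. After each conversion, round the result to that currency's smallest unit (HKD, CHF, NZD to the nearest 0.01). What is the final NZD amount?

NZD 7,839.33

MXN 83,900.00 × 0.45294 = HKD 38,001.67
HKD 38,001.67 ÷ 8.9869 = CHF 4,228.56
CHF 4,228.56 × 1.8539 = NZD 7,839.33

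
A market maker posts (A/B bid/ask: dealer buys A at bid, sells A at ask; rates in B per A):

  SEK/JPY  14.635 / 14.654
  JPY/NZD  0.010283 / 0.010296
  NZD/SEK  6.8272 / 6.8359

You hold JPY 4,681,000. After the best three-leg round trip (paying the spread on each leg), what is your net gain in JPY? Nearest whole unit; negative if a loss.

Best loop JPY → NZD → SEK → JPY:
JPY 4,681,000 × 0.010283 (sell JPY at bid) = NZD 48,134.72
NZD 48,134.72 × 6.8272 (sell NZD at bid) = SEK 328,625.38
SEK 328,625.38 × 14.635 (sell SEK at bid) = JPY 4,809,432

Net profit: JPY 128,432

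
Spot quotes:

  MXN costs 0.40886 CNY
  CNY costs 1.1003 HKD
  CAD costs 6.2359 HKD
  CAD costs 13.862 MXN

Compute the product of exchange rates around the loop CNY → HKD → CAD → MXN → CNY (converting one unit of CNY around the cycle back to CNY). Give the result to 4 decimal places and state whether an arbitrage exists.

Around CNY → HKD → CAD → MXN → CNY: 1 × 1.1003 ÷ 6.2359 × 13.862 × 0.40886 = 1.000029
Product ≈ 1 (deviation 0.003%, within rounding noise).

1.0000 (no arbitrage)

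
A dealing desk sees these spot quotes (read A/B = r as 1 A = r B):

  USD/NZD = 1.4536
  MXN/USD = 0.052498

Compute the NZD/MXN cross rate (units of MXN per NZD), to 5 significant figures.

NZD/MXN = 13.104

1 NZD ÷ 1.4536 = 0.687947 USD
0.687947 USD ÷ 0.052498 = 13.1043 MXN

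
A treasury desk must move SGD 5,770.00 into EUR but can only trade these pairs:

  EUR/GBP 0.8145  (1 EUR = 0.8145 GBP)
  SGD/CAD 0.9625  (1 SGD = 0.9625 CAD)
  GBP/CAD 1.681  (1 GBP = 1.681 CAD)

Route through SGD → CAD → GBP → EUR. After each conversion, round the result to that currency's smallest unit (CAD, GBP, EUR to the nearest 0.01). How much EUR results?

EUR 4,056.18

SGD 5,770.00 × 0.9625 = CAD 5,553.62
CAD 5,553.62 ÷ 1.681 = GBP 3,303.76
GBP 3,303.76 ÷ 0.8145 = EUR 4,056.18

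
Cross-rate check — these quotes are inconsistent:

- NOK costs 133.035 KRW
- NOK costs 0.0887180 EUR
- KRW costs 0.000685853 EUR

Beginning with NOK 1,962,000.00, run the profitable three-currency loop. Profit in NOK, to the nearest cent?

Profitable loop is NOK → KRW → EUR → NOK:
NOK 1,962,000.00 × 133.035 = KRW 261,014,670
KRW 261,014,670 × 0.000685853 = EUR 179,017.69
EUR 179,017.69 ÷ 0.0887180 = NOK 2,017,828.34
Profit = NOK 2,017,828.34 − NOK 1,962,000.00

Profit: NOK 55,828.34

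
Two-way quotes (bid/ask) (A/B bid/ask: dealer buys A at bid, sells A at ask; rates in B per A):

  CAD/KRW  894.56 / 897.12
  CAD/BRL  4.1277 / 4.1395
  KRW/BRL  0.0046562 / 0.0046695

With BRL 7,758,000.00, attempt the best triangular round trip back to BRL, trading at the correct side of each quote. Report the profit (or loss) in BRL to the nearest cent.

Net profit: BRL 48,259.60

Best loop BRL → CAD → KRW → BRL:
BRL 7,758,000.00 ÷ 4.1395 (buy CAD at ask) = CAD 1,874,139.39
CAD 1,874,139.39 × 894.56 (sell CAD at bid) = KRW 1,676,530,132
KRW 1,676,530,132 × 0.0046562 (sell KRW at bid) = BRL 7,806,259.60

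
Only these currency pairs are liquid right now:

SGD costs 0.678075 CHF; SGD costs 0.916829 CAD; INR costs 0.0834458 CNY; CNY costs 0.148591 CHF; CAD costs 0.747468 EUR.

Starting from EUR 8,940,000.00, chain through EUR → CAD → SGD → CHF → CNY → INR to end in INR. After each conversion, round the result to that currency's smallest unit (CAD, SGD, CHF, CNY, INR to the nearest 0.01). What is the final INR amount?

INR 713,406,919.10

EUR 8,940,000.00 ÷ 0.747468 = CAD 11,960,378.24
CAD 11,960,378.24 ÷ 0.916829 = SGD 13,045,375.14
SGD 13,045,375.14 × 0.678075 = CHF 8,845,742.75
CHF 8,845,742.75 ÷ 0.148591 = CNY 59,530,811.09
CNY 59,530,811.09 ÷ 0.0834458 = INR 713,406,919.10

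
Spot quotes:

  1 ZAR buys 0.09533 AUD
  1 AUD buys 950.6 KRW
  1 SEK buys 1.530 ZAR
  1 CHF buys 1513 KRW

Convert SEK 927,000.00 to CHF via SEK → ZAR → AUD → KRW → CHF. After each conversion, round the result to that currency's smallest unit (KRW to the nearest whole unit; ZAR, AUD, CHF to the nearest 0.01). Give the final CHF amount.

SEK 927,000.00 × 1.530 = ZAR 1,418,310.00
ZAR 1,418,310.00 × 0.09533 = AUD 135,207.49
AUD 135,207.49 × 950.6 = KRW 128,528,240
KRW 128,528,240 ÷ 1513 = CHF 84,949.27

CHF 84,949.27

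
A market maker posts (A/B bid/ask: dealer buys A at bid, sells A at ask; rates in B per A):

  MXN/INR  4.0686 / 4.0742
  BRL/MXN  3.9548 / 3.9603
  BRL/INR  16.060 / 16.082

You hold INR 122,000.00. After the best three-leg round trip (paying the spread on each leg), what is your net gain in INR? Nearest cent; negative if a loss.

Best loop INR → BRL → MXN → INR:
INR 122,000.00 ÷ 16.082 (buy BRL at ask) = BRL 7,586.12
BRL 7,586.12 × 3.9548 (sell BRL at bid) = MXN 30,001.59
MXN 30,001.59 × 4.0686 (sell MXN at bid) = INR 122,064.48

Net profit: INR 64.48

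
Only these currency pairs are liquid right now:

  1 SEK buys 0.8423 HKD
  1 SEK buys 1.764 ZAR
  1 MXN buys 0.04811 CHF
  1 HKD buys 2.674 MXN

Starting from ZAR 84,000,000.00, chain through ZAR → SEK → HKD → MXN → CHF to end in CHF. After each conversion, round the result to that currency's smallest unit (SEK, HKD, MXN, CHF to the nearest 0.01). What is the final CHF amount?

CHF 5,159,935.42

ZAR 84,000,000.00 ÷ 1.764 = SEK 47,619,047.62
SEK 47,619,047.62 × 0.8423 = HKD 40,109,523.81
HKD 40,109,523.81 × 2.674 = MXN 107,252,866.67
MXN 107,252,866.67 × 0.04811 = CHF 5,159,935.42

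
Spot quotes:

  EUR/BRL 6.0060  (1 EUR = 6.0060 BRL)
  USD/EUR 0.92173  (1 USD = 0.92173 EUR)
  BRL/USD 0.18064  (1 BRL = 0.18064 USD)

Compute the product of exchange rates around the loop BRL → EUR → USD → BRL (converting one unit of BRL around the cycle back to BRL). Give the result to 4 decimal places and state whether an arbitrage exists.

1.0000 (no arbitrage)

Around BRL → EUR → USD → BRL: 1 ÷ 6.0060 ÷ 0.92173 ÷ 0.18064 = 0.999993
Product ≈ 1 (deviation 0.001%, within rounding noise).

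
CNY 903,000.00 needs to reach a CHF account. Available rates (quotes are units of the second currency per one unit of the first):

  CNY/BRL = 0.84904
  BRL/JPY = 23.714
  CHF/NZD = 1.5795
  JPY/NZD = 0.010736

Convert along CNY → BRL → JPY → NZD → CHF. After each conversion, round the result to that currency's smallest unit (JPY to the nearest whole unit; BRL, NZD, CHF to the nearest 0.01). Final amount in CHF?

CHF 123,578.70

CNY 903,000.00 × 0.84904 = BRL 766,683.12
BRL 766,683.12 × 23.714 = JPY 18,181,124
JPY 18,181,124 × 0.010736 = NZD 195,192.55
NZD 195,192.55 ÷ 1.5795 = CHF 123,578.70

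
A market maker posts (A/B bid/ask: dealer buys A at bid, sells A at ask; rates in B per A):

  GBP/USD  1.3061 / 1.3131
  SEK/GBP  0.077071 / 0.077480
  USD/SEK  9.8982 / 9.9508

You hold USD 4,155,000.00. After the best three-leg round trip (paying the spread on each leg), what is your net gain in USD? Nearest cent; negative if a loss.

Net result: USD -15,054.00 (no profitable arbitrage after spreads)

Best loop USD → SEK → GBP → USD:
USD 4,155,000.00 × 9.8982 (sell USD at bid) = SEK 41,127,021.00
SEK 41,127,021.00 × 0.077071 (sell SEK at bid) = GBP 3,169,700.64
GBP 3,169,700.64 × 1.3061 (sell GBP at bid) = USD 4,139,946.00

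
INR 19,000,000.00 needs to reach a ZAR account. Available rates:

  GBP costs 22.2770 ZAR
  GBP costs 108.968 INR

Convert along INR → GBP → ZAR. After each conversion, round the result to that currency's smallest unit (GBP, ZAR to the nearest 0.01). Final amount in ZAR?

ZAR 3,884,287.22

INR 19,000,000.00 ÷ 108.968 = GBP 174,363.12
GBP 174,363.12 × 22.2770 = ZAR 3,884,287.22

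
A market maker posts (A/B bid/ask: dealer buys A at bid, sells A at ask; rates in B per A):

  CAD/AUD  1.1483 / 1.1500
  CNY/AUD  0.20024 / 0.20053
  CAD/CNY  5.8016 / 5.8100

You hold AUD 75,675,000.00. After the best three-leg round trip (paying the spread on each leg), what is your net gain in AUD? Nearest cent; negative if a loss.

Best loop AUD → CAD → CNY → AUD:
AUD 75,675,000.00 ÷ 1.1500 (buy CAD at ask) = CAD 65,804,347.83
CAD 65,804,347.83 × 5.8016 (sell CAD at bid) = CNY 381,770,504.35
CNY 381,770,504.35 × 0.20024 (sell CNY at bid) = AUD 76,445,725.79

Net profit: AUD 770,725.79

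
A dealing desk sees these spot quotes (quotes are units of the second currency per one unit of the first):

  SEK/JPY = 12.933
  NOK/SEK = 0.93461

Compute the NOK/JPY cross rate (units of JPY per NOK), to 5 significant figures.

1 NOK × 0.93461 = 0.93461 SEK
0.93461 SEK × 12.933 = 12.0873 JPY

NOK/JPY = 12.087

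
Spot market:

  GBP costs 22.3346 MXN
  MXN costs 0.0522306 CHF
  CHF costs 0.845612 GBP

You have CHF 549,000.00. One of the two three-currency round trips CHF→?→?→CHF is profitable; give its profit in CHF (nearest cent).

Profit: CHF 7,542.09

Profitable loop is CHF → MXN → GBP → CHF:
CHF 549,000.00 ÷ 0.0522306 = MXN 10,511,079.71
MXN 10,511,079.71 ÷ 22.3346 = GBP 470,618.67
GBP 470,618.67 ÷ 0.845612 = CHF 556,542.09
Profit = CHF 556,542.09 − CHF 549,000.00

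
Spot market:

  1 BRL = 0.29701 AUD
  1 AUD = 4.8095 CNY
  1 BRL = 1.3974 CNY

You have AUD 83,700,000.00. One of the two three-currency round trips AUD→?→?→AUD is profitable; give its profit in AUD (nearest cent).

Profit: AUD 1,860,974.02

Profitable loop is AUD → CNY → BRL → AUD:
AUD 83,700,000.00 × 4.8095 = CNY 402,555,150.00
CNY 402,555,150.00 ÷ 1.3974 = BRL 288,074,388.15
BRL 288,074,388.15 × 0.29701 = AUD 85,560,974.02
Profit = AUD 85,560,974.02 − AUD 83,700,000.00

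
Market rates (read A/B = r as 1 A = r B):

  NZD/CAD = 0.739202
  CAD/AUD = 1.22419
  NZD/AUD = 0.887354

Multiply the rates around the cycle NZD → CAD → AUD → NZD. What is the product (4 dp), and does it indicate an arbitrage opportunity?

Around NZD → CAD → AUD → NZD: 1 × 0.739202 × 1.22419 ÷ 0.887354 = 1.019800
Product > 1; profitable direction is NZD → CAD → AUD → NZD.

1.0198 (arbitrage exists)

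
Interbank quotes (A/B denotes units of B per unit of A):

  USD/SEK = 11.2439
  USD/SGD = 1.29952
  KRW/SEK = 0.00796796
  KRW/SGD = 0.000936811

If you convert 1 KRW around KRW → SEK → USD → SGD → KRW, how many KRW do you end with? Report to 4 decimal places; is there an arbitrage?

Around KRW → SEK → USD → SGD → KRW: 1 × 0.00796796 ÷ 11.2439 × 1.29952 ÷ 0.000936811 = 0.983017
Product < 1; profitable direction is KRW → SGD → USD → SEK → KRW.

0.9830 (arbitrage exists)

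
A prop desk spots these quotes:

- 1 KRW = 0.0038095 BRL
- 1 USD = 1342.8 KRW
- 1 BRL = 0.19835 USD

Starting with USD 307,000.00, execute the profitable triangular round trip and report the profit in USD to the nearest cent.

Profit: USD 4,494.15

Profitable loop is USD → KRW → BRL → USD:
USD 307,000.00 × 1342.8 = KRW 412,239,600
KRW 412,239,600 × 0.0038095 = BRL 1,570,426.76
BRL 1,570,426.76 × 0.19835 = USD 311,494.15
Profit = USD 311,494.15 − USD 307,000.00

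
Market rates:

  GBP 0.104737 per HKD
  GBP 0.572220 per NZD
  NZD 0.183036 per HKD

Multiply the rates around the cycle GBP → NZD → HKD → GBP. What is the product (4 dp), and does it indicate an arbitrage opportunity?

1.0000 (no arbitrage)

Around GBP → NZD → HKD → GBP: 1 ÷ 0.572220 ÷ 0.183036 × 0.104737 = 1.000001
Product ≈ 1 (deviation 0.000%, within rounding noise).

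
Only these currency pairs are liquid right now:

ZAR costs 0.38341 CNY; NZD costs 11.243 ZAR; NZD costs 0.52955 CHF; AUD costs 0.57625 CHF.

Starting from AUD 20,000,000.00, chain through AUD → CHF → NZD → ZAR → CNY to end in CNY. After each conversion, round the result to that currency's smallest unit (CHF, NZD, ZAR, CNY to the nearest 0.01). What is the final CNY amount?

AUD 20,000,000.00 × 0.57625 = CHF 11,525,000.00
CHF 11,525,000.00 ÷ 0.52955 = NZD 21,763,761.68
NZD 21,763,761.68 × 11.243 = ZAR 244,689,972.57
ZAR 244,689,972.57 × 0.38341 = CNY 93,816,582.38

CNY 93,816,582.38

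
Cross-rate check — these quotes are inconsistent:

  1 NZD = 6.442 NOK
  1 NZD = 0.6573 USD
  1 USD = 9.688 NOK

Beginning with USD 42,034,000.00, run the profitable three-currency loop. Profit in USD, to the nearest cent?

Profitable loop is USD → NZD → NOK → USD:
USD 42,034,000.00 ÷ 0.6573 = NZD 63,949,490.34
NZD 63,949,490.34 × 6.442 = NOK 411,962,616.77
NOK 411,962,616.77 ÷ 9.688 = USD 42,522,978.61
Profit = USD 42,522,978.61 − USD 42,034,000.00

Profit: USD 488,978.61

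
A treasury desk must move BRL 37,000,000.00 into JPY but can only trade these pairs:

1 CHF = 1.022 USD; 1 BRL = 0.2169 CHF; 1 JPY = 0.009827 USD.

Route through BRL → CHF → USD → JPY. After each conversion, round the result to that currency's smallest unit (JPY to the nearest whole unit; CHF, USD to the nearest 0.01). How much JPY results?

JPY 834,624,667

BRL 37,000,000.00 × 0.2169 = CHF 8,025,300.00
CHF 8,025,300.00 × 1.022 = USD 8,201,856.60
USD 8,201,856.60 ÷ 0.009827 = JPY 834,624,667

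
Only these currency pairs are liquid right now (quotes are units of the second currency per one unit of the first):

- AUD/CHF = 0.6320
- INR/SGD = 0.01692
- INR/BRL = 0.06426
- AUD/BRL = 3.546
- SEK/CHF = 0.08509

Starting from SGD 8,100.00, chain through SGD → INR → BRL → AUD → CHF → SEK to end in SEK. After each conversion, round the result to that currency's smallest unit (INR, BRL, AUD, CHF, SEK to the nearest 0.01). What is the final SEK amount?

SEK 64,435.42

SGD 8,100.00 ÷ 0.01692 = INR 478,723.40
INR 478,723.40 × 0.06426 = BRL 30,762.77
BRL 30,762.77 ÷ 3.546 = AUD 8,675.34
AUD 8,675.34 × 0.6320 = CHF 5,482.81
CHF 5,482.81 ÷ 0.08509 = SEK 64,435.42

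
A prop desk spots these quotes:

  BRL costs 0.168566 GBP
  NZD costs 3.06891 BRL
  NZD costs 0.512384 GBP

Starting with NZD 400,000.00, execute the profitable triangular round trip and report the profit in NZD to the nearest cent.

Profit: NZD 3,848.58

Profitable loop is NZD → BRL → GBP → NZD:
NZD 400,000.00 × 3.06891 = BRL 1,227,564.00
BRL 1,227,564.00 × 0.168566 = GBP 206,925.55
GBP 206,925.55 ÷ 0.512384 = NZD 403,848.58
Profit = NZD 403,848.58 − NZD 400,000.00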